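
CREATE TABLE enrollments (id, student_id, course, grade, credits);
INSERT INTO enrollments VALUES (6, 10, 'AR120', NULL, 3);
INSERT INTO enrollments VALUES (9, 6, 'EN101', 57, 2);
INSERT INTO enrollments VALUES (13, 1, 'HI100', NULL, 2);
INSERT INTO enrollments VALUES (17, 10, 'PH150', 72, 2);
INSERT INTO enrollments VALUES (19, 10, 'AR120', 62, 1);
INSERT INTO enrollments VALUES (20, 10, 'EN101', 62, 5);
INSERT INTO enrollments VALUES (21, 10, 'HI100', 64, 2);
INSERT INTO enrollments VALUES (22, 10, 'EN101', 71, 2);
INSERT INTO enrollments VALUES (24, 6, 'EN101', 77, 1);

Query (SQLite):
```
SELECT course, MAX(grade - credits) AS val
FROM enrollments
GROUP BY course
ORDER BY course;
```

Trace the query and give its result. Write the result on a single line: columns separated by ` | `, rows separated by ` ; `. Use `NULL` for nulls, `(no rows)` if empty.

For each row compute grade - credits.
Group by course; take MAX of the expression per group.
  AR120: ids {6, 19} → MAX(grade - credits)=61
  EN101: ids {9, 20, 22, 24} → MAX(grade - credits)=76
  HI100: ids {13, 21} → MAX(grade - credits)=62
  PH150: ids {17} → MAX(grade - credits)=70

AR120 | 61 ; EN101 | 76 ; HI100 | 62 ; PH150 | 70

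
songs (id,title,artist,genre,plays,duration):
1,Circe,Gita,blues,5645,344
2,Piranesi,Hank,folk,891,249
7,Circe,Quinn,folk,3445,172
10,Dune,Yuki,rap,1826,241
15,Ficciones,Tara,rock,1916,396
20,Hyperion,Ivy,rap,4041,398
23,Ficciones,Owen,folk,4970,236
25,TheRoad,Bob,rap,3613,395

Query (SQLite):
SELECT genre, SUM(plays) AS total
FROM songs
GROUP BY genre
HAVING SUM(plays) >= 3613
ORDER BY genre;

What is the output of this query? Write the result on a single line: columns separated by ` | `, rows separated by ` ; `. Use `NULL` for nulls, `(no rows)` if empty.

blues | 5645 ; folk | 9306 ; rap | 9480

Partition songs by genre; compute SUM(plays) within each group.
HAVING: keep groups where SUM(plays) >= 3613.
  blues: ids {1} → SUM(plays)=5645
  folk: ids {2, 7, 23} → SUM(plays)=9306
  rap: ids {10, 20, 25} → SUM(plays)=9480
  rock: ids {15} → SUM(plays)=1916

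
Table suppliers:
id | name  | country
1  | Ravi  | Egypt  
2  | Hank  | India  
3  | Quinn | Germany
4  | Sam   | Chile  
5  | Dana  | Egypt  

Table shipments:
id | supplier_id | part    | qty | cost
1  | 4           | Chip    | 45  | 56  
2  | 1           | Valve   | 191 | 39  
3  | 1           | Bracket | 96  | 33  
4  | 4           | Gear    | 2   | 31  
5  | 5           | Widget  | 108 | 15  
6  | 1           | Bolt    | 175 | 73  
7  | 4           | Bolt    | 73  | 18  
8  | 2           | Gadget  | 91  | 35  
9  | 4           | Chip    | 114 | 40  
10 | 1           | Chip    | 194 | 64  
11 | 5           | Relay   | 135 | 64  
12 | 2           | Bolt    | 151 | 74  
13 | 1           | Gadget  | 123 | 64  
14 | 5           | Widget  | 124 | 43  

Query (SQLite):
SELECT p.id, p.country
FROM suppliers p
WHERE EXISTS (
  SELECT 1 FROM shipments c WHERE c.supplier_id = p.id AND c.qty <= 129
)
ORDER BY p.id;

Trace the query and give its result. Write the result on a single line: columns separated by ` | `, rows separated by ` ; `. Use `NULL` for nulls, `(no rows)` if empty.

1 | Egypt ; 2 | India ; 4 | Chile ; 5 | Egypt

For each suppliers row, check whether any shipments with matching supplier_id has qty <= 129.
Keep rows where that is true.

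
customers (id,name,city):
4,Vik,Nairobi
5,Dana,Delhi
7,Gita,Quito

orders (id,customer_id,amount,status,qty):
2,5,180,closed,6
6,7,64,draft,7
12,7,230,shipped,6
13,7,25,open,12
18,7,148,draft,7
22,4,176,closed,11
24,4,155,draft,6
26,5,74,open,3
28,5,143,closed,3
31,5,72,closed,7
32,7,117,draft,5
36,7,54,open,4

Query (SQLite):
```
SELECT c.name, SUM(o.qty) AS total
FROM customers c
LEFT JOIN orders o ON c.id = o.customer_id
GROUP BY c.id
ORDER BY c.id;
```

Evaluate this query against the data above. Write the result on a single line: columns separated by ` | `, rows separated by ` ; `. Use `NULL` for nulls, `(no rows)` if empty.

Vik | 17 ; Dana | 19 ; Gita | 41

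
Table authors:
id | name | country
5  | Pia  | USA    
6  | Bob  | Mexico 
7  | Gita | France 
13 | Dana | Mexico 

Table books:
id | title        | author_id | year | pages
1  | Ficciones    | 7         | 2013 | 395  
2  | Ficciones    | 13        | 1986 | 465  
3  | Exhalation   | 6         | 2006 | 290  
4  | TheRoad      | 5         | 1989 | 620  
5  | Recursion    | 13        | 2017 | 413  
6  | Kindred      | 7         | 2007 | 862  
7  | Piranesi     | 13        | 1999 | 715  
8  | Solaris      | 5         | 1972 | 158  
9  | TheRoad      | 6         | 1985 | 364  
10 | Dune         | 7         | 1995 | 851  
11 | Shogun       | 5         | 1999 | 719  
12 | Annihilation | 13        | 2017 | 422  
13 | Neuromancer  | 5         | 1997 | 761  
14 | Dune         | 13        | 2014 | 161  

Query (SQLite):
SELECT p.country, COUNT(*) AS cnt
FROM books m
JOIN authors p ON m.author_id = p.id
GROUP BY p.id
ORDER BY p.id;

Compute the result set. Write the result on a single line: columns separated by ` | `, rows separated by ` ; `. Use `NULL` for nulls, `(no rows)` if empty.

Join each books row to its authors via author_id.
Group joined rows by authors.id; compute COUNT(*) per group.
  5: ids {4, 8, 11, 13} → COUNT(*)=4
  6: ids {3, 9} → COUNT(*)=2
  7: ids {1, 6, 10} → COUNT(*)=3
  13: ids {2, 5, 7, 12, 14} → COUNT(*)=5

USA | 4 ; Mexico | 2 ; France | 3 ; Mexico | 5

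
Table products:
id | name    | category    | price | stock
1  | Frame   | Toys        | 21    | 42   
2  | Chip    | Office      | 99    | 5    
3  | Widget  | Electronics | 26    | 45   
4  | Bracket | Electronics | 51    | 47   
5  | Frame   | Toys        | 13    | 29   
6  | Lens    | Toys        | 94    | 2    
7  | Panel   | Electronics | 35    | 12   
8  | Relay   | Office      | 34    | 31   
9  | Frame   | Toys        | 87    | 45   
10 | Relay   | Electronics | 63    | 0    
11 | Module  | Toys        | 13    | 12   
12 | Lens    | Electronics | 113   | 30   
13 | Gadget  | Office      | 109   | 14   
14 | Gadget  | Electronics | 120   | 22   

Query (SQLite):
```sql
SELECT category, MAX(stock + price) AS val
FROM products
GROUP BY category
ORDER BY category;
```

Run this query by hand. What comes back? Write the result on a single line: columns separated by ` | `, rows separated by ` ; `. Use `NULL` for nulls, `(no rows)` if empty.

Electronics | 143 ; Office | 123 ; Toys | 132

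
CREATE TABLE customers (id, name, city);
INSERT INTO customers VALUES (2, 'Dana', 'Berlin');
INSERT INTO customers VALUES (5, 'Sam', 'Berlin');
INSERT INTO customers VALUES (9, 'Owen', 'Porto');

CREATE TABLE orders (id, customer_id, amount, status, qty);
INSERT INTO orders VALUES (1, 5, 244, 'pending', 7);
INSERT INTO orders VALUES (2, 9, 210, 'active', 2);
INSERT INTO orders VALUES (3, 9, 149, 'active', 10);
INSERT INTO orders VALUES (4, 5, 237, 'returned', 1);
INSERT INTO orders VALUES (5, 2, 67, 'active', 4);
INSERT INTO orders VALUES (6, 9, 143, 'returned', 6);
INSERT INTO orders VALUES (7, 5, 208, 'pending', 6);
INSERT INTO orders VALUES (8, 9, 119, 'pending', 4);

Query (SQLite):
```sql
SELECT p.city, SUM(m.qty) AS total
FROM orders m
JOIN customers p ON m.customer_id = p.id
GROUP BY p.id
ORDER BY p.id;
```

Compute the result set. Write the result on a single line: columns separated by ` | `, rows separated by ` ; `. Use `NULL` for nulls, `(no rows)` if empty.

Join each orders row to its customers via customer_id.
Group joined rows by customers.id; compute SUM(m.qty) per group.
  2: ids {5} → SUM(m.qty)=4
  5: ids {1, 4, 7} → SUM(m.qty)=14
  9: ids {2, 3, 6, 8} → SUM(m.qty)=22

Berlin | 4 ; Berlin | 14 ; Porto | 22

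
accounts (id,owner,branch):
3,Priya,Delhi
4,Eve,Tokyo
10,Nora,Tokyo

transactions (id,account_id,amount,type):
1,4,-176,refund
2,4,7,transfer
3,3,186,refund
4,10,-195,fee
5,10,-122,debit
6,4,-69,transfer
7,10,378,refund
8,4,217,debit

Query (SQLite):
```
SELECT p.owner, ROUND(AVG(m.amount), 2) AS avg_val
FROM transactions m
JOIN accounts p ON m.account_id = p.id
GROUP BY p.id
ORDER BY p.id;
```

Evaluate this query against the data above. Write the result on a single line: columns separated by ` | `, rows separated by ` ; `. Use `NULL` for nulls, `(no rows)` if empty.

Join each transactions row to its accounts via account_id.
Group joined rows by accounts.id; compute ROUND(AVG(m.amount), 2) per group.
  3: ids {3} → ROUND(AVG(m.amount), 2)=186
  4: ids {1, 2, 6, 8} → ROUND(AVG(m.amount), 2)=-5.25
  10: ids {4, 5, 7} → ROUND(AVG(m.amount), 2)=20.33

Priya | 186 ; Eve | -5.25 ; Nora | 20.33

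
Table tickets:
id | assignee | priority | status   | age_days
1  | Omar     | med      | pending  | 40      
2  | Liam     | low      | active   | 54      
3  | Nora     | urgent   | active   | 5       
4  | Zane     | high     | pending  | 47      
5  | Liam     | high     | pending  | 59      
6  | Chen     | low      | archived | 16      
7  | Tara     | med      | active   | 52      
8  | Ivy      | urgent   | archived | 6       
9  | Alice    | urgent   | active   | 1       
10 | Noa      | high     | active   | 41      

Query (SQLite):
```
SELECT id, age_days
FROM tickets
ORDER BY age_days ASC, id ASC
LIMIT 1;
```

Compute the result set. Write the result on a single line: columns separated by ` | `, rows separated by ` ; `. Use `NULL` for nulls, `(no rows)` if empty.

9 | 1

Sort by age_days asc, tiebreak id asc: (1, id=9), (5, id=3), (6, id=8), (16, id=6) …. Take first 1.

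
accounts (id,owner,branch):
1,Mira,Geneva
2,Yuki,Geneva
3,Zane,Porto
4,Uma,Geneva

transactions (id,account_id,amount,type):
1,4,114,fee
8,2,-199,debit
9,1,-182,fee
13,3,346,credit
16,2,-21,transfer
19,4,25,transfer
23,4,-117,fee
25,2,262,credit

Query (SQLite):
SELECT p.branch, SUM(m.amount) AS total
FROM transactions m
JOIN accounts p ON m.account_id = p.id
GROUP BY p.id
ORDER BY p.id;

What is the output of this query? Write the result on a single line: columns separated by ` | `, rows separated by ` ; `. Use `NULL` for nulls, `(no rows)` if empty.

Geneva | -182 ; Geneva | 42 ; Porto | 346 ; Geneva | 22

Join each transactions row to its accounts via account_id.
Group joined rows by accounts.id; compute SUM(m.amount) per group.
  1: ids {9} → SUM(m.amount)=-182
  2: ids {8, 16, 25} → SUM(m.amount)=42
  3: ids {13} → SUM(m.amount)=346
  4: ids {1, 19, 23} → SUM(m.amount)=22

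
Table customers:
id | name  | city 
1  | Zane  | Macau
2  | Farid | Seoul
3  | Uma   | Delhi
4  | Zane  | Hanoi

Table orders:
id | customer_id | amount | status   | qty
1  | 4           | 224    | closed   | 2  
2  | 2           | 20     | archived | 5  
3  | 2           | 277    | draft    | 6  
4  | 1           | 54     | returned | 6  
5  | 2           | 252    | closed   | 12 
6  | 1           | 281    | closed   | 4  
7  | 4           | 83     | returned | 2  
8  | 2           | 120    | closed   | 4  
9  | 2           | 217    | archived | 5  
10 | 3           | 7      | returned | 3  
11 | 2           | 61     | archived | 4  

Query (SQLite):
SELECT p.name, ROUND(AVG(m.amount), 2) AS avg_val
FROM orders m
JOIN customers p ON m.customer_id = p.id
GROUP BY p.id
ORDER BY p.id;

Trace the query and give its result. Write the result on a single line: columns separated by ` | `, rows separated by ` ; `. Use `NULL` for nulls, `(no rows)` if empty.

Zane | 167.5 ; Farid | 157.83 ; Uma | 7 ; Zane | 153.5

Join each orders row to its customers via customer_id.
Group joined rows by customers.id; compute ROUND(AVG(m.amount), 2) per group.
  1: ids {4, 6} → ROUND(AVG(m.amount), 2)=167.5
  2: ids {2, 3, 5, 8, 9, 11} → ROUND(AVG(m.amount), 2)=157.83
  3: ids {10} → ROUND(AVG(m.amount), 2)=7
  4: ids {1, 7} → ROUND(AVG(m.amount), 2)=153.5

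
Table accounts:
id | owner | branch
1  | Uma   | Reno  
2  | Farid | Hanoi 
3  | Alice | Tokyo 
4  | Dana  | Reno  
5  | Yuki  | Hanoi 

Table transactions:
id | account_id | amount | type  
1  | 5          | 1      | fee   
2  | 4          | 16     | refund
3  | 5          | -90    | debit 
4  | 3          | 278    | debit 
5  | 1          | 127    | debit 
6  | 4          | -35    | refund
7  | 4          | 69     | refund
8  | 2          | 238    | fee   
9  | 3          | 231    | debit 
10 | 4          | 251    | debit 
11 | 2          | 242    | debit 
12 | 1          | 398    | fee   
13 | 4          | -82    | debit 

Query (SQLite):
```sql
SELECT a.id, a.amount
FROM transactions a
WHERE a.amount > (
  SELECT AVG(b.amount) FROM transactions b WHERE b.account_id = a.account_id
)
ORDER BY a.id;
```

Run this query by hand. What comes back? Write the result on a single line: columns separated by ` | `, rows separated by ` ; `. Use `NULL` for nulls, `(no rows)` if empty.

1 | 1 ; 4 | 278 ; 7 | 69 ; 10 | 251 ; 11 | 242 ; 12 | 398

For each transactions row a, compute AVG(amount) over rows sharing a.account_id.
Keep row a if a.amount > that per-group AVG.
  account_id=1: AVG(amount) = 262.5
  account_id=2: AVG(amount) = 240.0
  account_id=3: AVG(amount) = 254.5
  account_id=4: AVG(amount) = 43.8
  account_id=5: AVG(amount) = -44.5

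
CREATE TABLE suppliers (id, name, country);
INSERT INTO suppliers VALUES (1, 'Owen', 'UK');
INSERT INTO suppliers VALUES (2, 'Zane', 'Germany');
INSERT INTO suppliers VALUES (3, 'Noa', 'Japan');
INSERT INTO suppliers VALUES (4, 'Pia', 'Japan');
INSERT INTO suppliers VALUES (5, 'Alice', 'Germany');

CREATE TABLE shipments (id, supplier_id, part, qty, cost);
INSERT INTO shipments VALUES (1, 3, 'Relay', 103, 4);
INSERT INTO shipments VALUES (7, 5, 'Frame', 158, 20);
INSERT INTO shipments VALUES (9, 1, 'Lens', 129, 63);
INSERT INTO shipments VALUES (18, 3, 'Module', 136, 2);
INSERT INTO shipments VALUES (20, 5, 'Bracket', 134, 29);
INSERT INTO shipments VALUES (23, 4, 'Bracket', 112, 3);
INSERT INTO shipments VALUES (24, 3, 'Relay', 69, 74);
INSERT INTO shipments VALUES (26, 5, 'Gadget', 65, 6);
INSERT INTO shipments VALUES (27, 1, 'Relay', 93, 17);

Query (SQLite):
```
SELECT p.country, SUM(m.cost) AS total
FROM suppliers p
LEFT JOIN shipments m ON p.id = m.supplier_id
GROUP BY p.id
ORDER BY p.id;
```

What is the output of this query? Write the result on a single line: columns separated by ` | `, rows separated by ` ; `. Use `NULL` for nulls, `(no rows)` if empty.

UK | 80 ; Germany | NULL ; Japan | 80 ; Japan | 3 ; Germany | 55

LEFT JOIN keeps every suppliers row; unmatched ones get NULL for shipments columns.
Group by suppliers.id and compute SUM(m.cost). SUM over an all-NULL group is NULL.
  1: ids {9, 27} → SUM(m.cost)=80
  2: ids {—} → SUM(m.cost)=NULL
  3: ids {1, 18, 24} → SUM(m.cost)=80
  4: ids {23} → SUM(m.cost)=3
  5: ids {7, 20, 26} → SUM(m.cost)=55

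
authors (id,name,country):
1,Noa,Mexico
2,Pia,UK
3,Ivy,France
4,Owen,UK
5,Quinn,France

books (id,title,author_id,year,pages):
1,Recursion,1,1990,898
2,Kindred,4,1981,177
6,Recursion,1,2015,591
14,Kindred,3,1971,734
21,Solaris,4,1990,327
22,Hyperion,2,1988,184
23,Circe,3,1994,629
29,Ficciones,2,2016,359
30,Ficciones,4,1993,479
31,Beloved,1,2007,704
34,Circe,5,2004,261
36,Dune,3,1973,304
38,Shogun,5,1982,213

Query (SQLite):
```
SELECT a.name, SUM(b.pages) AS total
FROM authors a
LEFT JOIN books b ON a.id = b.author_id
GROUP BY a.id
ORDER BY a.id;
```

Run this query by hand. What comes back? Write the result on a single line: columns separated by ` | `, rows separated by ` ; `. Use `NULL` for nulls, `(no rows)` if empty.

Noa | 2193 ; Pia | 543 ; Ivy | 1667 ; Owen | 983 ; Quinn | 474

LEFT JOIN keeps every authors row; unmatched ones get NULL for books columns.
Group by authors.id and compute SUM(b.pages). SUM over an all-NULL group is NULL.
  1: ids {1, 6, 31} → SUM(b.pages)=2193
  2: ids {22, 29} → SUM(b.pages)=543
  3: ids {14, 23, 36} → SUM(b.pages)=1667
  4: ids {2, 21, 30} → SUM(b.pages)=983
  5: ids {34, 38} → SUM(b.pages)=474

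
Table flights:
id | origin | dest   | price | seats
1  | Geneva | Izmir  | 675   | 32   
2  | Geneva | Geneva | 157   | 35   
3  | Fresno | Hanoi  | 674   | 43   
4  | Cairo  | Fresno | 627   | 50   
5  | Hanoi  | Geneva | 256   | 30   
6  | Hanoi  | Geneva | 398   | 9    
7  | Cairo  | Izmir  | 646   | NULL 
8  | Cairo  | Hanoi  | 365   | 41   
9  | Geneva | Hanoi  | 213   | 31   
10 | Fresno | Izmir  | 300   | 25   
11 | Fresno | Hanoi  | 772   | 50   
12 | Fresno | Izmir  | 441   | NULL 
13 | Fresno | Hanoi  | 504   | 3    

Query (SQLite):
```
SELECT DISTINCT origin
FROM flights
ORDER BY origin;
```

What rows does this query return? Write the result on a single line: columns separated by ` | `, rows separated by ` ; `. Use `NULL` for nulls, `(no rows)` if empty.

Cairo ; Fresno ; Geneva ; Hanoi

Collect distinct origin values from flights.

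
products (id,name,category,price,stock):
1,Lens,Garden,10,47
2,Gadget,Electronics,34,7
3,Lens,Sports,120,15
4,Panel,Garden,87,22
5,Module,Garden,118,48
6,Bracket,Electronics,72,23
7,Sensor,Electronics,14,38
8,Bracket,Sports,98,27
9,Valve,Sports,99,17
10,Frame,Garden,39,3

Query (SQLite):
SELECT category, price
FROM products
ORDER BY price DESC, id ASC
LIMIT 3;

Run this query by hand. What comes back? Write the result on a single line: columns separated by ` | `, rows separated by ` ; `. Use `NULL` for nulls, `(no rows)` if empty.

Sports | 120 ; Garden | 118 ; Sports | 99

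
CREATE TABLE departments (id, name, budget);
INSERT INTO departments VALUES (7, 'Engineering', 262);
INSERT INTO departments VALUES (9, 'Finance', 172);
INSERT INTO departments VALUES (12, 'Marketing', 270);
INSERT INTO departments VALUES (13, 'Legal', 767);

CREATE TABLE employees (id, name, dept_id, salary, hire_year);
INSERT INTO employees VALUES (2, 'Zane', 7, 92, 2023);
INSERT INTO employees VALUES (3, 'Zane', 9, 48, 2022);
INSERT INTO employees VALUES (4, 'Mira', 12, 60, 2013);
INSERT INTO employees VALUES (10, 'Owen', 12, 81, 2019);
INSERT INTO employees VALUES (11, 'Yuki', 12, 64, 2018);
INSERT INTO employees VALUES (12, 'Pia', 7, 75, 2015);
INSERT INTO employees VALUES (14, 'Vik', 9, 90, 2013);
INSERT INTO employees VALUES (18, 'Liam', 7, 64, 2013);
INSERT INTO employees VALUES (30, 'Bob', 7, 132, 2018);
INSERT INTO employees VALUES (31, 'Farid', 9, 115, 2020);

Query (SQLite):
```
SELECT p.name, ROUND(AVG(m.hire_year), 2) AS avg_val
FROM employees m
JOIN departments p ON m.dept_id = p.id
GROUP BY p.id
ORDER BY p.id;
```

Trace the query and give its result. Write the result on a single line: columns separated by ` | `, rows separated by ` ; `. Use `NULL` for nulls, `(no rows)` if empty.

Engineering | 2017.25 ; Finance | 2018.33 ; Marketing | 2016.67

Join each employees row to its departments via dept_id.
Group joined rows by departments.id; compute ROUND(AVG(m.hire_year), 2) per group.
  7: ids {2, 12, 18, 30} → ROUND(AVG(m.hire_year), 2)=2017.25
  9: ids {3, 14, 31} → ROUND(AVG(m.hire_year), 2)=2018.33
  12: ids {4, 10, 11} → ROUND(AVG(m.hire_year), 2)=2016.67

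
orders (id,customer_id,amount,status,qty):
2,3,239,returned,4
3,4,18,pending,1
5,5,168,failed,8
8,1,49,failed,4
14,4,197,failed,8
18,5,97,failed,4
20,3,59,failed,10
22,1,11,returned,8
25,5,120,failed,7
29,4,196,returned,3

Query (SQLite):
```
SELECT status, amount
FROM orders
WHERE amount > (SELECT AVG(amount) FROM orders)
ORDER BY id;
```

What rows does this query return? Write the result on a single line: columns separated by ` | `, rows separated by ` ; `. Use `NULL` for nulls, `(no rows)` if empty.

Scalar subquery: AVG(amount) over all orders rows = 115.4.
Keep rows where amount > that value.

returned | 239 ; failed | 168 ; failed | 197 ; failed | 120 ; returned | 196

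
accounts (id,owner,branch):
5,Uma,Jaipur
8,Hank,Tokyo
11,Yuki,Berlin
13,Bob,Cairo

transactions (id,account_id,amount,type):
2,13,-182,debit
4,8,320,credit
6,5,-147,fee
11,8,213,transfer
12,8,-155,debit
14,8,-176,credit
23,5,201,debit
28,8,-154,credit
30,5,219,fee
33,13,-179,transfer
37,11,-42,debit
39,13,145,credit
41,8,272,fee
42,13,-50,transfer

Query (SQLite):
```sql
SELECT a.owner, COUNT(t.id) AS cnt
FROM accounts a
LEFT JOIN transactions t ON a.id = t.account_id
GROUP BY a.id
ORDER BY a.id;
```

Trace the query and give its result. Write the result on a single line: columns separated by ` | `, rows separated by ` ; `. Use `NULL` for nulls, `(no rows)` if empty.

Uma | 3 ; Hank | 6 ; Yuki | 1 ; Bob | 4

LEFT JOIN keeps every accounts row; unmatched ones get NULL for transactions columns.
Group by accounts.id and compute COUNT(t.id). COUNT(col) of an all-NULL group is 0.
  5: ids {6, 23, 30} → COUNT(t.id)=3
  8: ids {4, 11, 12, 14, 28, 41} → COUNT(t.id)=6
  11: ids {37} → COUNT(t.id)=1
  13: ids {2, 33, 39, 42} → COUNT(t.id)=4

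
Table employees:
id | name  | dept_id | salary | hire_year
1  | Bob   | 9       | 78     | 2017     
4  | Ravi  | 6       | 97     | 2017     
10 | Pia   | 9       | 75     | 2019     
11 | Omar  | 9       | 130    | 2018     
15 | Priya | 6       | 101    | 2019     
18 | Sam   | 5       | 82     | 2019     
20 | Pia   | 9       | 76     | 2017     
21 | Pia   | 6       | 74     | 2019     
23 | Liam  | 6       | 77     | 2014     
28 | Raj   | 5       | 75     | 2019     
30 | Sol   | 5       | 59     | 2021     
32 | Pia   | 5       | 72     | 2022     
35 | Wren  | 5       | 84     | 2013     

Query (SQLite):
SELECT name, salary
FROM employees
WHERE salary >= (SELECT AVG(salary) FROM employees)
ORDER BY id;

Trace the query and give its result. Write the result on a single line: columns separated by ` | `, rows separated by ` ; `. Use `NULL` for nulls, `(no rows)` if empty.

Ravi | 97 ; Omar | 130 ; Priya | 101 ; Wren | 84

Scalar subquery: AVG(salary) over all employees rows = 83.076923 (≈; comparison uses full precision).
Keep rows where salary >= that value.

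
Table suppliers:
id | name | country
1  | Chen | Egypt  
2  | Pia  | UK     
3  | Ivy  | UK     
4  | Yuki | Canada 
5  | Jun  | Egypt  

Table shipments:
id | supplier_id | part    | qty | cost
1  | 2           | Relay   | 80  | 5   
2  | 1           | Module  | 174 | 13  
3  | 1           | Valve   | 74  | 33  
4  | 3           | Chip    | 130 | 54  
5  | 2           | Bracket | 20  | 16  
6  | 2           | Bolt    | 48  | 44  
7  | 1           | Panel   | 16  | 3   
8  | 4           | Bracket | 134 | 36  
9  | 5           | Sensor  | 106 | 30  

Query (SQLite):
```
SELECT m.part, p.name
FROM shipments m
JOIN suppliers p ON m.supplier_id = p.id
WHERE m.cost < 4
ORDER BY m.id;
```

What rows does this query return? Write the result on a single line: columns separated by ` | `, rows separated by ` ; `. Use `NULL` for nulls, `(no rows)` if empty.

Each shipments row matches the suppliers row where supplier_id = suppliers.id.
Then keep rows with m.cost < 4.

Panel | Chen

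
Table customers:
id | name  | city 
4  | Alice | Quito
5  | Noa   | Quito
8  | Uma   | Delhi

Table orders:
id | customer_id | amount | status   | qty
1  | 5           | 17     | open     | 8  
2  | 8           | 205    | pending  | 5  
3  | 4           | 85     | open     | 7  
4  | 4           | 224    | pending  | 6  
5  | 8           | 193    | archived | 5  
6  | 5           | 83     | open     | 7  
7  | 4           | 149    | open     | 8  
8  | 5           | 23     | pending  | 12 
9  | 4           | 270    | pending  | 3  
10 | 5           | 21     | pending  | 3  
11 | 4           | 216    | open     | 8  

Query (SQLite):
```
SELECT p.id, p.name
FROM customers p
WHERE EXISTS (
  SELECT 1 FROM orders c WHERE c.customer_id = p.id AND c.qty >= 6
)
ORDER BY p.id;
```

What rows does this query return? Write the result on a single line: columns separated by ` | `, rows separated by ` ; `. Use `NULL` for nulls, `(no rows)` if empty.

4 | Alice ; 5 | Noa

For each customers row, check whether any orders with matching customer_id has qty >= 6.
Keep rows where that is true.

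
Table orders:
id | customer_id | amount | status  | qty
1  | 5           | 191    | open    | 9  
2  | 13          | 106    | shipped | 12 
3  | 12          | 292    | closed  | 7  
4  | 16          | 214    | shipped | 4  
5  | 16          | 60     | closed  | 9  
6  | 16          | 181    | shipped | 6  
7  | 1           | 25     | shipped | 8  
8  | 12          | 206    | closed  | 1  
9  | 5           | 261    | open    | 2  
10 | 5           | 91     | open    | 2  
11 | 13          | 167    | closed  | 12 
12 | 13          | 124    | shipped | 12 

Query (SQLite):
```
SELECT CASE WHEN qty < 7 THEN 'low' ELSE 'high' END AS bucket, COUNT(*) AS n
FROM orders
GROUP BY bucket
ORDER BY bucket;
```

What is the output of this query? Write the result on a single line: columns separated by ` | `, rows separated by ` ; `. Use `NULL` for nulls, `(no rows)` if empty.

high | 7 ; low | 5

Bucket rows by qty < 7 → 'low' else 'high'; count each bucket.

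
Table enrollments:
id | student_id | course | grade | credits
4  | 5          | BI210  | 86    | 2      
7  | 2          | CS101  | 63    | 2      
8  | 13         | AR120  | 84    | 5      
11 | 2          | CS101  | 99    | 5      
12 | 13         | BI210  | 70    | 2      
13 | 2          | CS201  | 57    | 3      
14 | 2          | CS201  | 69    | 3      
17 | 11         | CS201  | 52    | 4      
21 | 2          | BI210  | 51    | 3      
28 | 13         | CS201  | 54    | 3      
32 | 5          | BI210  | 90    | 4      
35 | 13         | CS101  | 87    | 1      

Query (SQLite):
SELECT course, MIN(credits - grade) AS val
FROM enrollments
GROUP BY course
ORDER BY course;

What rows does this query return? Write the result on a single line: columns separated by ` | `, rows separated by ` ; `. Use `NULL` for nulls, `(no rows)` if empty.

AR120 | -79 ; BI210 | -86 ; CS101 | -94 ; CS201 | -66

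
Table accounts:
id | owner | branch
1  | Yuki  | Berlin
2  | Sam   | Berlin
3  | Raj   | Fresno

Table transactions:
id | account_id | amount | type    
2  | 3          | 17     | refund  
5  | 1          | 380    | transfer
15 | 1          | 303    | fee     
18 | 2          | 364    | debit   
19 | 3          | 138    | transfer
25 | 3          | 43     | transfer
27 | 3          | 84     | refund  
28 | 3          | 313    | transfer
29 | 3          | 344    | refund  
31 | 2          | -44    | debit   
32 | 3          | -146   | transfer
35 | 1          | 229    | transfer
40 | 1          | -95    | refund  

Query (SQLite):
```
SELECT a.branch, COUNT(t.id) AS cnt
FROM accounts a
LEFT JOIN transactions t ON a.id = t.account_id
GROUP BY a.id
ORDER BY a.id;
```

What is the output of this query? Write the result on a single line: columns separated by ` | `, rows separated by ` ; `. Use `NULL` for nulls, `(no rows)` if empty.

Berlin | 4 ; Berlin | 2 ; Fresno | 7

LEFT JOIN keeps every accounts row; unmatched ones get NULL for transactions columns.
Group by accounts.id and compute COUNT(t.id). COUNT(col) of an all-NULL group is 0.
  1: ids {5, 15, 35, 40} → COUNT(t.id)=4
  2: ids {18, 31} → COUNT(t.id)=2
  3: ids {2, 19, 25, 27, 28, 29, 32} → COUNT(t.id)=7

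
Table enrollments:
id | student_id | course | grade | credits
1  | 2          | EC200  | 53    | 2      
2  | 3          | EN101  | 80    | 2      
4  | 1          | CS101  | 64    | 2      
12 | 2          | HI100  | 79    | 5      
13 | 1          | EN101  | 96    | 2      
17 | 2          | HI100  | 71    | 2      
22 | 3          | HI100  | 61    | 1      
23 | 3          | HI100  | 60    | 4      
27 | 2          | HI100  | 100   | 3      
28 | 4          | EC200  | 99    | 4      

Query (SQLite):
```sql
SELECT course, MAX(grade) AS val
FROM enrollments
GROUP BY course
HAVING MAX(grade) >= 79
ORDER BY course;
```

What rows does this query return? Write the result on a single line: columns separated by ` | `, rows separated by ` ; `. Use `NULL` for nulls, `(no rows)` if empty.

EC200 | 99 ; EN101 | 96 ; HI100 | 100

Partition enrollments by course; compute MAX(grade) within each group.
HAVING: keep groups where MAX(grade) >= 79.
  CS101: ids {4} → MAX(grade)=64
  EC200: ids {1, 28} → MAX(grade)=99
  EN101: ids {2, 13} → MAX(grade)=96
  HI100: ids {12, 17, 22, 23, 27} → MAX(grade)=100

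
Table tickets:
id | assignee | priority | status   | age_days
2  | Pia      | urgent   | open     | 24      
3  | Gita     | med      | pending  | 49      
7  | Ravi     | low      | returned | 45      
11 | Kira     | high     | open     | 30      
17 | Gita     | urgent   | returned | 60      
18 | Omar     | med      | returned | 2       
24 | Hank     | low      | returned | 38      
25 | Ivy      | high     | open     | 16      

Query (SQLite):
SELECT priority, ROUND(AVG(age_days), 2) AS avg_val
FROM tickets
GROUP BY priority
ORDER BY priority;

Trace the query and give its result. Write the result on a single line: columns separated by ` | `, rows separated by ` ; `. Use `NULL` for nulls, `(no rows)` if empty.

Partition tickets by priority; compute ROUND(AVG(age_days), 2) within each group.
  high: ids {11, 25} → ROUND(AVG(age_days), 2)=23
  low: ids {7, 24} → ROUND(AVG(age_days), 2)=41.5
  med: ids {3, 18} → ROUND(AVG(age_days), 2)=25.5
  urgent: ids {2, 17} → ROUND(AVG(age_days), 2)=42

high | 23 ; low | 41.5 ; med | 25.5 ; urgent | 42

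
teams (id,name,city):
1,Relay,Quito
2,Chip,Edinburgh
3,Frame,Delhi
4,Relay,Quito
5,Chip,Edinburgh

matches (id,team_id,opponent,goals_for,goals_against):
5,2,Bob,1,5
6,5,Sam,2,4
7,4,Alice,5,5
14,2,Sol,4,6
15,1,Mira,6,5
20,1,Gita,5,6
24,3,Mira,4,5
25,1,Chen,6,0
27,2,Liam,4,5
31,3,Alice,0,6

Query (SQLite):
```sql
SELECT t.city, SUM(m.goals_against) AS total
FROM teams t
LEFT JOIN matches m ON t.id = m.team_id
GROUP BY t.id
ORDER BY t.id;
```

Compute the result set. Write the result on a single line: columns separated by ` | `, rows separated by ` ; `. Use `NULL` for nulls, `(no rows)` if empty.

LEFT JOIN keeps every teams row; unmatched ones get NULL for matches columns.
Group by teams.id and compute SUM(m.goals_against). SUM over an all-NULL group is NULL.
  1: ids {15, 20, 25} → SUM(m.goals_against)=11
  2: ids {5, 14, 27} → SUM(m.goals_against)=16
  3: ids {24, 31} → SUM(m.goals_against)=11
  4: ids {7} → SUM(m.goals_against)=5
  5: ids {6} → SUM(m.goals_against)=4

Quito | 11 ; Edinburgh | 16 ; Delhi | 11 ; Quito | 5 ; Edinburgh | 4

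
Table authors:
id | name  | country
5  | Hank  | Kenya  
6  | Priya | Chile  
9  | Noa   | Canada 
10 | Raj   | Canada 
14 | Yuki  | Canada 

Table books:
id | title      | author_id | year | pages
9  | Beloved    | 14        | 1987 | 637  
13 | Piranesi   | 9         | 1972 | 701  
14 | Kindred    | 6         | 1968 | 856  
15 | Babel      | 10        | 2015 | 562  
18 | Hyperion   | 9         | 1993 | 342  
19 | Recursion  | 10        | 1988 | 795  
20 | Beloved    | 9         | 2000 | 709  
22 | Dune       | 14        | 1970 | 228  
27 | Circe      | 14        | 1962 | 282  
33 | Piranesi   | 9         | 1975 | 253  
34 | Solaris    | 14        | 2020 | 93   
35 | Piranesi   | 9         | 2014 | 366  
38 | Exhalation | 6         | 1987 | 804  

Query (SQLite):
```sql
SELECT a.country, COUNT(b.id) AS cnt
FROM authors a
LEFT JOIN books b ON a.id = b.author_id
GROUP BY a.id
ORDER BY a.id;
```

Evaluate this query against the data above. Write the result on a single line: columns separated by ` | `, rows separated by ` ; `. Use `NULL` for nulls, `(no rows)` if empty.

LEFT JOIN keeps every authors row; unmatched ones get NULL for books columns.
Group by authors.id and compute COUNT(b.id). COUNT(col) of an all-NULL group is 0.
  5: ids {—} → COUNT(b.id)=0
  6: ids {14, 38} → COUNT(b.id)=2
  9: ids {13, 18, 20, 33, 35} → COUNT(b.id)=5
  10: ids {15, 19} → COUNT(b.id)=2
  14: ids {9, 22, 27, 34} → COUNT(b.id)=4

Kenya | 0 ; Chile | 2 ; Canada | 5 ; Canada | 2 ; Canada | 4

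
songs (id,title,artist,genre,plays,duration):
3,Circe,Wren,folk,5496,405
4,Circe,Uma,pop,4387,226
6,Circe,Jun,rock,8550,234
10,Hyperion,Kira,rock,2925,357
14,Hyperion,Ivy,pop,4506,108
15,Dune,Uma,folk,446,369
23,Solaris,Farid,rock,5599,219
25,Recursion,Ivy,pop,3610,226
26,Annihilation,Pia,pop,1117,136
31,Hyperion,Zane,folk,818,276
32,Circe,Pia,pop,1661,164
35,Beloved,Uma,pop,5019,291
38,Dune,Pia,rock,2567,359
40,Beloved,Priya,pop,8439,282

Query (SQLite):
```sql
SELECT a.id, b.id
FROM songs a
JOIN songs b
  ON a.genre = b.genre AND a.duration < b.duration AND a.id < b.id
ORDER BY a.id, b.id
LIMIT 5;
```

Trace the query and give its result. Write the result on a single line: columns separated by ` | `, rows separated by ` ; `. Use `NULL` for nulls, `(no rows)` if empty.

Pairs (a,b) with same genre, a.duration < b.duration, a.id < b.id.
genre groups: folk:{3,15,31} pop:{4,14,25,26,32,35,40} rock:{6,10,23,38}
Ordered by (a.id, b.id); first 5.

4 | 35 ; 4 | 40 ; 6 | 10 ; 6 | 38 ; 10 | 38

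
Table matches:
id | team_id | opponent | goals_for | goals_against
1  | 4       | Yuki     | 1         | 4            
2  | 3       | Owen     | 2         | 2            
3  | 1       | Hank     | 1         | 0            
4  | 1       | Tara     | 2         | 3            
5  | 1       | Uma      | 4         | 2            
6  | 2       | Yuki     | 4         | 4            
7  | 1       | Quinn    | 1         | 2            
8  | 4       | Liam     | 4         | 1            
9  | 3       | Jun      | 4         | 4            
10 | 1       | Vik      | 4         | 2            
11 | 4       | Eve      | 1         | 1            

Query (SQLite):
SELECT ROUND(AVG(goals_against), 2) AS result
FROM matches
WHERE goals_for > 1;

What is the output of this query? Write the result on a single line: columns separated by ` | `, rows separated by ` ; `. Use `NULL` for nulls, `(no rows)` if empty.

2.57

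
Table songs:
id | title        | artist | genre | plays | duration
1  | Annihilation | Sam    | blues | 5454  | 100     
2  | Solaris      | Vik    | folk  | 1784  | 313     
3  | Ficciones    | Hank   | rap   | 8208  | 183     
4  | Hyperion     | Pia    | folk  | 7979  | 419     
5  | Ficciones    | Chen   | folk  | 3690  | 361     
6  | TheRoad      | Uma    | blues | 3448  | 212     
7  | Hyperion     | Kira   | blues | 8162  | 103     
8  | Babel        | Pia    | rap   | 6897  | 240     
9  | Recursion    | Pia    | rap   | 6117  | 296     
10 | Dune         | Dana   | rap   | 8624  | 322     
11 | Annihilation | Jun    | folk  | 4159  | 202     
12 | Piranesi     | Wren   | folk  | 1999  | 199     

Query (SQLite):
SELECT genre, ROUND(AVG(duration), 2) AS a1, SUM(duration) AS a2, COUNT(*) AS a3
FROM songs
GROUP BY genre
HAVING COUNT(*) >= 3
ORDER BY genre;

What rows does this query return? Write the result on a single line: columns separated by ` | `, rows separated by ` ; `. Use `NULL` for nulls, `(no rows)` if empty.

blues | 138.33 | 415 | 3 ; folk | 298.8 | 1494 | 5 ; rap | 260.25 | 1041 | 4

Group songs by genre.
Per group compute: ROUND(AVG(duration), 2), SUM(duration), COUNT(*).
HAVING: drop groups with fewer than 3 rows.
  blues: ids {1, 6, 7} → ROUND(AVG(duration), 2)=138.33, SUM(duration)=415, COUNT(*)=3
  folk: ids {2, 4, 5, 11, 12} → ROUND(AVG(duration), 2)=298.8, SUM(duration)=1494, COUNT(*)=5
  rap: ids {3, 8, 9, 10} → ROUND(AVG(duration), 2)=260.25, SUM(duration)=1041, COUNT(*)=4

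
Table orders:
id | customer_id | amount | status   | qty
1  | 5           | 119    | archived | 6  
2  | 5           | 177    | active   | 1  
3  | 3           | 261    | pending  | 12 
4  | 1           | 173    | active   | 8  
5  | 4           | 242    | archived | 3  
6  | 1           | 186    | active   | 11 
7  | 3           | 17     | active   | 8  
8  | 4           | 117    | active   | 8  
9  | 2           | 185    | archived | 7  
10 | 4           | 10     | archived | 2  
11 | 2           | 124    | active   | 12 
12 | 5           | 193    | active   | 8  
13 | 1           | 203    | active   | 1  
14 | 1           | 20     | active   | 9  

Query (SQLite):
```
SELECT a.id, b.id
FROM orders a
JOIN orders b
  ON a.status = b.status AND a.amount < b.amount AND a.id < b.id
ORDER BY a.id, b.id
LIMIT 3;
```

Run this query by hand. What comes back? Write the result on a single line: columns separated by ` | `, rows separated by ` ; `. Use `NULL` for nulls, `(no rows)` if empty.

1 | 5 ; 1 | 9 ; 2 | 6

Pairs (a,b) with same status, a.amount < b.amount, a.id < b.id.
status groups: active:{2,4,6,7,8,11,12,13,14} archived:{1,5,9,10} pending:{3}
Ordered by (a.id, b.id); first 3.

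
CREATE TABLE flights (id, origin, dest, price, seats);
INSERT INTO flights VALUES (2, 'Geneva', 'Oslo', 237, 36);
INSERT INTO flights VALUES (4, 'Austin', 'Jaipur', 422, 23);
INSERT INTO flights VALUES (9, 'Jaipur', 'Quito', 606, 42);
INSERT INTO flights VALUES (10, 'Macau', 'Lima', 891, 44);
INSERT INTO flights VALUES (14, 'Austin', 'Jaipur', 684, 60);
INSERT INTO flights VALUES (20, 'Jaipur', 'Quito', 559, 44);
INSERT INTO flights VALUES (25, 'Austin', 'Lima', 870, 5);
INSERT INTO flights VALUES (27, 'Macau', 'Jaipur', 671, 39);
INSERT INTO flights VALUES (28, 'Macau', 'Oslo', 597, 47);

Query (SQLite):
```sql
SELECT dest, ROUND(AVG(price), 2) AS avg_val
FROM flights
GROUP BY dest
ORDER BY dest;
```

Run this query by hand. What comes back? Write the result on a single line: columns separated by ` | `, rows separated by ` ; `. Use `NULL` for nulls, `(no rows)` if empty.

Jaipur | 592.33 ; Lima | 880.5 ; Oslo | 417 ; Quito | 582.5

Partition flights by dest; compute ROUND(AVG(price), 2) within each group.
  Jaipur: ids {4, 14, 27} → ROUND(AVG(price), 2)=592.33
  Lima: ids {10, 25} → ROUND(AVG(price), 2)=880.5
  Oslo: ids {2, 28} → ROUND(AVG(price), 2)=417
  Quito: ids {9, 20} → ROUND(AVG(price), 2)=582.5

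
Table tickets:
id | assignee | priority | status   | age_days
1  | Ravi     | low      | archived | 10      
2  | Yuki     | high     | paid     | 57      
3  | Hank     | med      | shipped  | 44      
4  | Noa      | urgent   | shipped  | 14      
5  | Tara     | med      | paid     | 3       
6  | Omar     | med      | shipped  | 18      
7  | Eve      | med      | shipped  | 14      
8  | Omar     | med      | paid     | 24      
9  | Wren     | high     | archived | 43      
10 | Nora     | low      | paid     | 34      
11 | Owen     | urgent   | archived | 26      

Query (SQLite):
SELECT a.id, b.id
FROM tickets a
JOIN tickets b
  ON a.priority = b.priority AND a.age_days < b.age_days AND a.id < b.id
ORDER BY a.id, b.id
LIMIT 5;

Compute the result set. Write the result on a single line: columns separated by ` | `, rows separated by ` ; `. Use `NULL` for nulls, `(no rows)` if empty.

Pairs (a,b) with same priority, a.age_days < b.age_days, a.id < b.id.
priority groups: high:{2,9} low:{1,10} med:{3,5,6,7,8} urgent:{4,11}
Ordered by (a.id, b.id); first 5.

1 | 10 ; 4 | 11 ; 5 | 6 ; 5 | 7 ; 5 | 8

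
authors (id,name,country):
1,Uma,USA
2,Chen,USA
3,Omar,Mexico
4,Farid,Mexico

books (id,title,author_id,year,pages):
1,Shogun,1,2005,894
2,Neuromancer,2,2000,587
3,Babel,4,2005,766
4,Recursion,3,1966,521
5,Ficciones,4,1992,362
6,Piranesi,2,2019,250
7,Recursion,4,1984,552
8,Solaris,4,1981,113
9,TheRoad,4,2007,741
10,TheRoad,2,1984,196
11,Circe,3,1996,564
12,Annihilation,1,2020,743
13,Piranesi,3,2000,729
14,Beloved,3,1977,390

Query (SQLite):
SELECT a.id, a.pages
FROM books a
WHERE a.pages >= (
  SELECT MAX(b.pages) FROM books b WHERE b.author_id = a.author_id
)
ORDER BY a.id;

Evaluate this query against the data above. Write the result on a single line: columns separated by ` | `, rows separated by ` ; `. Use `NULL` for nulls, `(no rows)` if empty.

For each books row a, compute MAX(pages) over rows sharing a.author_id.
Keep row a if a.pages >= that per-group MAX.
  author_id=1: MAX(pages) = 894
  author_id=2: MAX(pages) = 587
  author_id=3: MAX(pages) = 729
  author_id=4: MAX(pages) = 766

1 | 894 ; 2 | 587 ; 3 | 766 ; 13 | 729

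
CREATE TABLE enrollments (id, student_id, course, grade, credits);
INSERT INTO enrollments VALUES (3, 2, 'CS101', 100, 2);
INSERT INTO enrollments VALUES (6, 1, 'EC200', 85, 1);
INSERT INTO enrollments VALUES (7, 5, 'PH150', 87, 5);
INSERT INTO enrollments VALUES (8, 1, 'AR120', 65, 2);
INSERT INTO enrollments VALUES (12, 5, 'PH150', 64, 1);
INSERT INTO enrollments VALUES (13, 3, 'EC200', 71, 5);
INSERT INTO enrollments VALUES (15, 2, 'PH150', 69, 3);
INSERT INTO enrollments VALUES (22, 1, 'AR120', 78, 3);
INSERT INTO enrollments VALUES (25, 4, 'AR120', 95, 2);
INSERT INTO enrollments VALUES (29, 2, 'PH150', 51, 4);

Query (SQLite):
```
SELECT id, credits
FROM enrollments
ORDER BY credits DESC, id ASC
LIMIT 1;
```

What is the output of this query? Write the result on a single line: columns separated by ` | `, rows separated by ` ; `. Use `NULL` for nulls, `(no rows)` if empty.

Sort by credits desc, tiebreak id asc: (5, id=7), (5, id=13), (4, id=29), (3, id=15) …. Take first 1.

7 | 5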